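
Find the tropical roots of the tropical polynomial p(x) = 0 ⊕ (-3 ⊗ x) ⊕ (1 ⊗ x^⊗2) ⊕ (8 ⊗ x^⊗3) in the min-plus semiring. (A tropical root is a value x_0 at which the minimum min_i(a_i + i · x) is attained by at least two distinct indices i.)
Roots: {-7, -4, 3}

Each tropical root is a break point of the lower envelope of the lines y = a_i + i · x (there are 4 lines, with slopes 0, 1, ..., 3). Only the lines that attain the minimum somewhere contribute to roots; other lines are dominated. Here the surviving (envelope) indices are i = 3, i = 2, i = 1, i = 0.
Intersections between consecutive envelope lines give the roots: for adjacent envelope indices i < j the intersection is x = (a_i − a_j) / (j − i). Reading off the sorted break points: {-7, -4, 3}.
Verification: at each break x_0, at least two indices attain the minimum of min_i(a_i + i · x_0).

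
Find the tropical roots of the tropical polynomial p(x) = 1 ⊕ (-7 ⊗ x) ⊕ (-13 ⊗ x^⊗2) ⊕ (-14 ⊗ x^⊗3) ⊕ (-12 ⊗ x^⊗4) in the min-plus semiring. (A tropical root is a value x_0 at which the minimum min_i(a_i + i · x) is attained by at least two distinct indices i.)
Roots: {-2, 1, 6, 8}

Each tropical root is a break point of the lower envelope of the lines y = a_i + i · x (there are 5 lines, with slopes 0, 1, ..., 4). Only the lines that attain the minimum somewhere contribute to roots; other lines are dominated. Here the surviving (envelope) indices are i = 4, i = 3, i = 2, i = 1, i = 0.
Intersections between consecutive envelope lines give the roots: for adjacent envelope indices i < j the intersection is x = (a_i − a_j) / (j − i). Reading off the sorted break points: {-2, 1, 6, 8}.
Verification: at each break x_0, at least two indices attain the minimum of min_i(a_i + i · x_0).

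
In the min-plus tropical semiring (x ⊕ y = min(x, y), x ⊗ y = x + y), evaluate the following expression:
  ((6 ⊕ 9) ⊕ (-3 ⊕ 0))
((6 ⊕ 9) ⊕ (-3 ⊕ 0)) = -3

Expand innermost to outermost. Recall ⊕ takes the minimum of its arguments and ⊗ takes their sum. Working out the expression ((6 ⊕ 9) ⊕ (-3 ⊕ 0)) gives -3.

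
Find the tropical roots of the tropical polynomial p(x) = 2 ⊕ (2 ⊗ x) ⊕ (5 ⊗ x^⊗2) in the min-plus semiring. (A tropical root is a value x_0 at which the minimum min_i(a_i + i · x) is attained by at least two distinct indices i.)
Roots: {-3, 0}

Each tropical root is a break point of the lower envelope of the lines y = a_i + i · x (there are 3 lines, with slopes 0, 1, ..., 2). Only the lines that attain the minimum somewhere contribute to roots; other lines are dominated. Here the surviving (envelope) indices are i = 2, i = 1, i = 0.
Intersections between consecutive envelope lines give the roots: for adjacent envelope indices i < j the intersection is x = (a_i − a_j) / (j − i). Reading off the sorted break points: {-3, 0}.
Verification: at each break x_0, at least two indices attain the minimum of min_i(a_i + i · x_0).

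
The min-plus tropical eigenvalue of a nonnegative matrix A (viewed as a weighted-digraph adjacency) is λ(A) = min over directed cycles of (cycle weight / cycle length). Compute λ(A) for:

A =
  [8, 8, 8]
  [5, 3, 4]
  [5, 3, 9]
λ(A) = 3

Enumerate directed cycles and compute their means (weight / length). Sample:
  cycle 0 → 0: weight = 8, length = 1, mean = 8/1 ≈ 8.000
  cycle 1 → 1: weight = 3, length = 1, mean = 3/1 ≈ 3.000
  cycle 2 → 2: weight = 9, length = 1, mean = 9/1 ≈ 9.000
  cycle 0 → 1 → 0: weight = 13, length = 2, mean = 13/2 ≈ 6.500
  cycle 0 → 2 → 0: weight = 13, length = 2, mean = 13/2 ≈ 6.500
  cycle 1 → 0 → 1: weight = 13, length = 2, mean = 13/2 ≈ 6.500
Minimum mean = 3.000, attained e.g. along the cycle 1 → 1 with weight 3 and length 1. So λ(A) = 3/1 = 3.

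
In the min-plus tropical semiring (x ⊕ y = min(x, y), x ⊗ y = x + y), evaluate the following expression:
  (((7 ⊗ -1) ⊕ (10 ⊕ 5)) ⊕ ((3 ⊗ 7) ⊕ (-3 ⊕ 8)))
(((7 ⊗ -1) ⊕ (10 ⊕ 5)) ⊕ ((3 ⊗ 7) ⊕ (-3 ⊕ 8))) = -3

Expand innermost to outermost. Recall ⊕ takes the minimum of its arguments and ⊗ takes their sum. Working out the expression (((7 ⊗ -1) ⊕ (10 ⊕ 5)) ⊕ ((3 ⊗ 7) ⊕ (-3 ⊕ 8))) gives -3.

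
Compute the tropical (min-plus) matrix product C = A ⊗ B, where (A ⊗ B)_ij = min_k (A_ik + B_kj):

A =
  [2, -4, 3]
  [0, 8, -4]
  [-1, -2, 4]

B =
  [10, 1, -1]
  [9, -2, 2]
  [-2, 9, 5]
A ⊗ B =
  [1, -6, -2]
  [-6, 1, -1]
  [2, -4, -2]

Apply the min-plus product entry-by-entry:
  C[0][0] = min over k of (A[0][0] + B[0][0] = 2 + 10 = 12, A[0][1] + B[1][0] = -4 + 9 = 5, A[0][2] + B[2][0] = 3 + -2 = 1) = 1 (attained at k = 2)
  C[0][1] = min over k of (A[0][0] + B[0][1] = 2 + 1 = 3, A[0][1] + B[1][1] = -4 + -2 = -6, A[0][2] + B[2][1] = 3 + 9 = 12) = -6 (attained at k = 1)
  C[0][2] = min over k of (A[0][0] + B[0][2] = 2 + -1 = 1, A[0][1] + B[1][2] = -4 + 2 = -2, A[0][2] + B[2][2] = 3 + 5 = 8) = -2 (attained at k = 1)
  C[1][0] = min over k of (A[1][0] + B[0][0] = 0 + 10 = 10, A[1][1] + B[1][0] = 8 + 9 = 17, A[1][2] + B[2][0] = -4 + -2 = -6) = -6 (attained at k = 2)
  C[1][1] = min over k of (A[1][0] + B[0][1] = 0 + 1 = 1, A[1][1] + B[1][1] = 8 + -2 = 6, A[1][2] + B[2][1] = -4 + 9 = 5) = 1 (attained at k = 0)
  C[1][2] = min over k of (A[1][0] + B[0][2] = 0 + -1 = -1, A[1][1] + B[1][2] = 8 + 2 = 10, A[1][2] + B[2][2] = -4 + 5 = 1) = -1 (attained at k = 0)
  C[2][0] = min over k of (A[2][0] + B[0][0] = -1 + 10 = 9, A[2][1] + B[1][0] = -2 + 9 = 7, A[2][2] + B[2][0] = 4 + -2 = 2) = 2 (attained at k = 2)
  C[2][1] = min over k of (A[2][0] + B[0][1] = -1 + 1 = 0, A[2][1] + B[1][1] = -2 + -2 = -4, A[2][2] + B[2][1] = 4 + 9 = 13) = -4 (attained at k = 1)
  C[2][2] = min over k of (A[2][0] + B[0][2] = -1 + -1 = -2, A[2][1] + B[1][2] = -2 + 2 = 0, A[2][2] + B[2][2] = 4 + 5 = 9) = -2 (attained at k = 0)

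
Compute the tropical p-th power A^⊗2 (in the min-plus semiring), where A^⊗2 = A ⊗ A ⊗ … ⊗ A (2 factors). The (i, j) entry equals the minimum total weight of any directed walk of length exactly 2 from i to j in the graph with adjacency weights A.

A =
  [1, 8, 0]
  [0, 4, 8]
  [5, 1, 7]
A^⊗2 =
  [2, 1, 1]
  [1, 8, 0]
  [1, 5, 5]

Each entry (A^⊗2)_ij equals the minimum over all length-2 walks i = v_0 → v_1 → … → v_2 = j of Σ_t A[v_t][v_{t+1}]. For example, for (i, j) = (0, 2) we minimise over 3 possible intermediate vertex sequences; the minimum is 1, attained along the walk 0 → 0 → 2.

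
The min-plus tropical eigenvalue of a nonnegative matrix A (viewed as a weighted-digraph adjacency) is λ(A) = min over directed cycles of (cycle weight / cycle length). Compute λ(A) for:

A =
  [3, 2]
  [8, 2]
λ(A) = 2

Enumerate directed cycles and compute their means (weight / length). Sample:
  cycle 0 → 0: weight = 3, length = 1, mean = 3/1 ≈ 3.000
  cycle 1 → 1: weight = 2, length = 1, mean = 2/1 ≈ 2.000
  cycle 0 → 1 → 0: weight = 10, length = 2, mean = 10/2 ≈ 5.000
  cycle 1 → 0 → 1: weight = 10, length = 2, mean = 10/2 ≈ 5.000
Minimum mean = 2.000, attained e.g. along the cycle 1 → 1 with weight 2 and length 1. So λ(A) = 2/1 = 2.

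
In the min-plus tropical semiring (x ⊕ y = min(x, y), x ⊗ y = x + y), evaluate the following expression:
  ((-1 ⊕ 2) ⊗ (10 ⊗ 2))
((-1 ⊕ 2) ⊗ (10 ⊗ 2)) = 11

Expand innermost to outermost. Recall ⊕ takes the minimum of its arguments and ⊗ takes their sum. Working out the expression ((-1 ⊕ 2) ⊗ (10 ⊗ 2)) gives 11.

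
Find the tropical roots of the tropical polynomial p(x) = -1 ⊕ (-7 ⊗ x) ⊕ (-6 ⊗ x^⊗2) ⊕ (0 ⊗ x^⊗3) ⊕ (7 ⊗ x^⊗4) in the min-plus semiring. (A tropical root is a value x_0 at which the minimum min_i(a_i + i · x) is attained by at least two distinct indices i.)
Roots: {-7, -6, -1, 6}

Each tropical root is a break point of the lower envelope of the lines y = a_i + i · x (there are 5 lines, with slopes 0, 1, ..., 4). Only the lines that attain the minimum somewhere contribute to roots; other lines are dominated. Here the surviving (envelope) indices are i = 4, i = 3, i = 2, i = 1, i = 0.
Intersections between consecutive envelope lines give the roots: for adjacent envelope indices i < j the intersection is x = (a_i − a_j) / (j − i). Reading off the sorted break points: {-7, -6, -1, 6}.
Verification: at each break x_0, at least two indices attain the minimum of min_i(a_i + i · x_0).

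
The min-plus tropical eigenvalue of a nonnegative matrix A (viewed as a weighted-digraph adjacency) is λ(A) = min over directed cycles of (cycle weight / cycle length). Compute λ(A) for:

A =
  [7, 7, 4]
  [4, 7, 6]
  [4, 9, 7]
λ(A) = 4

Enumerate directed cycles and compute their means (weight / length). Sample:
  cycle 0 → 0: weight = 7, length = 1, mean = 7/1 ≈ 7.000
  cycle 1 → 1: weight = 7, length = 1, mean = 7/1 ≈ 7.000
  cycle 2 → 2: weight = 7, length = 1, mean = 7/1 ≈ 7.000
  cycle 0 → 1 → 0: weight = 11, length = 2, mean = 11/2 ≈ 5.500
  cycle 0 → 2 → 0: weight = 8, length = 2, mean = 8/2 ≈ 4.000
  cycle 1 → 0 → 1: weight = 11, length = 2, mean = 11/2 ≈ 5.500
Minimum mean = 4.000, attained e.g. along the cycle 0 → 2 → 0 with weight 8 and length 2. So λ(A) = 8/2 = 4.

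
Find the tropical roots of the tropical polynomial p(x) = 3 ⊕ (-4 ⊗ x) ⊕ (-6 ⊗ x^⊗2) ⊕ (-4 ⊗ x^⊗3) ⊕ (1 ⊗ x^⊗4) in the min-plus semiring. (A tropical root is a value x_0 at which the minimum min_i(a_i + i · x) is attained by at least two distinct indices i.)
Roots: {-5, -2, 2, 7}

Each tropical root is a break point of the lower envelope of the lines y = a_i + i · x (there are 5 lines, with slopes 0, 1, ..., 4). Only the lines that attain the minimum somewhere contribute to roots; other lines are dominated. Here the surviving (envelope) indices are i = 4, i = 3, i = 2, i = 1, i = 0.
Intersections between consecutive envelope lines give the roots: for adjacent envelope indices i < j the intersection is x = (a_i − a_j) / (j − i). Reading off the sorted break points: {-5, -2, 2, 7}.
Verification: at each break x_0, at least two indices attain the minimum of min_i(a_i + i · x_0).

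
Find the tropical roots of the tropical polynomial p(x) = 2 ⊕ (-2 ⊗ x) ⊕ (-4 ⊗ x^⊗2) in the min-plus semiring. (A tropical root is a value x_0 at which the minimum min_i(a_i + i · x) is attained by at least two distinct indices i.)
Roots: {2, 4}

Each tropical root is a break point of the lower envelope of the lines y = a_i + i · x (there are 3 lines, with slopes 0, 1, ..., 2). Only the lines that attain the minimum somewhere contribute to roots; other lines are dominated. Here the surviving (envelope) indices are i = 2, i = 1, i = 0.
Intersections between consecutive envelope lines give the roots: for adjacent envelope indices i < j the intersection is x = (a_i − a_j) / (j − i). Reading off the sorted break points: {2, 4}.
Verification: at each break x_0, at least two indices attain the minimum of min_i(a_i + i · x_0).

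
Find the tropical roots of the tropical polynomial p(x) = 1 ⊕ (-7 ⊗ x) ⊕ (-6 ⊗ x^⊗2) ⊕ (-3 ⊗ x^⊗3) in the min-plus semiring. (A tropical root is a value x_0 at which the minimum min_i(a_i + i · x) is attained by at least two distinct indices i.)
Roots: {-3, -1, 8}

Each tropical root is a break point of the lower envelope of the lines y = a_i + i · x (there are 4 lines, with slopes 0, 1, ..., 3). Only the lines that attain the minimum somewhere contribute to roots; other lines are dominated. Here the surviving (envelope) indices are i = 3, i = 2, i = 1, i = 0.
Intersections between consecutive envelope lines give the roots: for adjacent envelope indices i < j the intersection is x = (a_i − a_j) / (j − i). Reading off the sorted break points: {-3, -1, 8}.
Verification: at each break x_0, at least two indices attain the minimum of min_i(a_i + i · x_0).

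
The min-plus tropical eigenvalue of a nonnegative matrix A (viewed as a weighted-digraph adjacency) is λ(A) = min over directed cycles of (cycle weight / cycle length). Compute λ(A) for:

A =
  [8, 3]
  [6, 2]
λ(A) = 2

Enumerate directed cycles and compute their means (weight / length). Sample:
  cycle 0 → 0: weight = 8, length = 1, mean = 8/1 ≈ 8.000
  cycle 1 → 1: weight = 2, length = 1, mean = 2/1 ≈ 2.000
  cycle 0 → 1 → 0: weight = 9, length = 2, mean = 9/2 ≈ 4.500
  cycle 1 → 0 → 1: weight = 9, length = 2, mean = 9/2 ≈ 4.500
Minimum mean = 2.000, attained e.g. along the cycle 1 → 1 with weight 2 and length 1. So λ(A) = 2/1 = 2.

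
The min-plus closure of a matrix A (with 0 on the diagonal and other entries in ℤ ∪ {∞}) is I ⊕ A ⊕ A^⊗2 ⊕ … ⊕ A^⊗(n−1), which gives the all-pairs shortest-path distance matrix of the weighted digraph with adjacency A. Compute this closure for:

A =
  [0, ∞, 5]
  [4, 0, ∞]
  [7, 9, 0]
Closure =
  [0, 14, 5]
  [4, 0, 9]
  [7, 9, 0]

This is the Floyd-Warshall all-pairs shortest-path computation. For each intermediate vertex k = 0, 1, …, 2, update dist[i][j] ← min(dist[i][j], dist[i][k] + dist[k][j]). The final matrix gives, for each (i, j), the minimum total weight of any directed path from i to j (possibly empty when i = j).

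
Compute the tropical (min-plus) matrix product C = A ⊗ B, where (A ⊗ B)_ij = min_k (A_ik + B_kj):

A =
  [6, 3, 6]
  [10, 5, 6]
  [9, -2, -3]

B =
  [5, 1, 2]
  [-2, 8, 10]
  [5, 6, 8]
A ⊗ B =
  [1, 7, 8]
  [3, 11, 12]
  [-4, 3, 5]

Apply the min-plus product entry-by-entry:
  C[0][0] = min over k of (A[0][0] + B[0][0] = 6 + 5 = 11, A[0][1] + B[1][0] = 3 + -2 = 1, A[0][2] + B[2][0] = 6 + 5 = 11) = 1 (attained at k = 1)
  C[0][1] = min over k of (A[0][0] + B[0][1] = 6 + 1 = 7, A[0][1] + B[1][1] = 3 + 8 = 11, A[0][2] + B[2][1] = 6 + 6 = 12) = 7 (attained at k = 0)
  C[0][2] = min over k of (A[0][0] + B[0][2] = 6 + 2 = 8, A[0][1] + B[1][2] = 3 + 10 = 13, A[0][2] + B[2][2] = 6 + 8 = 14) = 8 (attained at k = 0)
  C[1][0] = min over k of (A[1][0] + B[0][0] = 10 + 5 = 15, A[1][1] + B[1][0] = 5 + -2 = 3, A[1][2] + B[2][0] = 6 + 5 = 11) = 3 (attained at k = 1)
  C[1][1] = min over k of (A[1][0] + B[0][1] = 10 + 1 = 11, A[1][1] + B[1][1] = 5 + 8 = 13, A[1][2] + B[2][1] = 6 + 6 = 12) = 11 (attained at k = 0)
  C[1][2] = min over k of (A[1][0] + B[0][2] = 10 + 2 = 12, A[1][1] + B[1][2] = 5 + 10 = 15, A[1][2] + B[2][2] = 6 + 8 = 14) = 12 (attained at k = 0)
  C[2][0] = min over k of (A[2][0] + B[0][0] = 9 + 5 = 14, A[2][1] + B[1][0] = -2 + -2 = -4, A[2][2] + B[2][0] = -3 + 5 = 2) = -4 (attained at k = 1)
  C[2][1] = min over k of (A[2][0] + B[0][1] = 9 + 1 = 10, A[2][1] + B[1][1] = -2 + 8 = 6, A[2][2] + B[2][1] = -3 + 6 = 3) = 3 (attained at k = 2)
  C[2][2] = min over k of (A[2][0] + B[0][2] = 9 + 2 = 11, A[2][1] + B[1][2] = -2 + 10 = 8, A[2][2] + B[2][2] = -3 + 8 = 5) = 5 (attained at k = 2)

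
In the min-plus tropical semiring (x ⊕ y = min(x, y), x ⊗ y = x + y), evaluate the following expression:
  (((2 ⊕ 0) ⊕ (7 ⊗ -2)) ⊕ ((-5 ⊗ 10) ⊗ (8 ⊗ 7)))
(((2 ⊕ 0) ⊕ (7 ⊗ -2)) ⊕ ((-5 ⊗ 10) ⊗ (8 ⊗ 7))) = 0

Expand innermost to outermost. Recall ⊕ takes the minimum of its arguments and ⊗ takes their sum. Working out the expression (((2 ⊕ 0) ⊕ (7 ⊗ -2)) ⊕ ((-5 ⊗ 10) ⊗ (8 ⊗ 7))) gives 0.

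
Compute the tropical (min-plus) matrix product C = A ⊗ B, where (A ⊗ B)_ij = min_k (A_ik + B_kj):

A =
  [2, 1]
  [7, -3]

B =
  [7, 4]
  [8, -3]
A ⊗ B =
  [9, -2]
  [5, -6]

Apply the min-plus product entry-by-entry:
  C[0][0] = min over k of (A[0][0] + B[0][0] = 2 + 7 = 9, A[0][1] + B[1][0] = 1 + 8 = 9) = 9 (attained at k = 0)
  C[0][1] = min over k of (A[0][0] + B[0][1] = 2 + 4 = 6, A[0][1] + B[1][1] = 1 + -3 = -2) = -2 (attained at k = 1)
  C[1][0] = min over k of (A[1][0] + B[0][0] = 7 + 7 = 14, A[1][1] + B[1][0] = -3 + 8 = 5) = 5 (attained at k = 1)
  C[1][1] = min over k of (A[1][0] + B[0][1] = 7 + 4 = 11, A[1][1] + B[1][1] = -3 + -3 = -6) = -6 (attained at k = 1)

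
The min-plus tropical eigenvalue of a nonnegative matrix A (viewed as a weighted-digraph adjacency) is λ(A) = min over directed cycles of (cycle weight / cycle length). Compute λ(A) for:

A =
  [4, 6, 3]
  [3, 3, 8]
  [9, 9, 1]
λ(A) = 1

Enumerate directed cycles and compute their means (weight / length). Sample:
  cycle 0 → 0: weight = 4, length = 1, mean = 4/1 ≈ 4.000
  cycle 1 → 1: weight = 3, length = 1, mean = 3/1 ≈ 3.000
  cycle 2 → 2: weight = 1, length = 1, mean = 1/1 ≈ 1.000
  cycle 0 → 1 → 0: weight = 9, length = 2, mean = 9/2 ≈ 4.500
  cycle 0 → 2 → 0: weight = 12, length = 2, mean = 12/2 ≈ 6.000
  cycle 1 → 0 → 1: weight = 9, length = 2, mean = 9/2 ≈ 4.500
Minimum mean = 1.000, attained e.g. along the cycle 2 → 2 with weight 1 and length 1. So λ(A) = 1/1 = 1.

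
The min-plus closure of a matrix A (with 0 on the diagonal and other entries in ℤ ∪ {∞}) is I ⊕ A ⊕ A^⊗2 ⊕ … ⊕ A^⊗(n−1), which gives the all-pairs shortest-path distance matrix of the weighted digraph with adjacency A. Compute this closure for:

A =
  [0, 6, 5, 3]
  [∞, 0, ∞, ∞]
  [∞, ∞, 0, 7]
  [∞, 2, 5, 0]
Closure =
  [0, 5, 5, 3]
  [∞, 0, ∞, ∞]
  [∞, 9, 0, 7]
  [∞, 2, 5, 0]

This is the Floyd-Warshall all-pairs shortest-path computation. For each intermediate vertex k = 0, 1, …, 3, update dist[i][j] ← min(dist[i][j], dist[i][k] + dist[k][j]). The final matrix gives, for each (i, j), the minimum total weight of any directed path from i to j (possibly empty when i = j).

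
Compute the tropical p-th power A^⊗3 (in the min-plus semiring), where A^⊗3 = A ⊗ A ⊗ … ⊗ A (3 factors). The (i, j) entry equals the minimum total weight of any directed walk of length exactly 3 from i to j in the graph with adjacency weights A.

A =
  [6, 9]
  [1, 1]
A^⊗3 =
  [11, 11]
  [3, 3]

Each entry (A^⊗3)_ij equals the minimum over all length-3 walks i = v_0 → v_1 → … → v_3 = j of Σ_t A[v_t][v_{t+1}]. For example, for (i, j) = (0, 1) we minimise over 4 possible intermediate vertex sequences; the minimum is 11, attained along the walk 0 → 1 → 1 → 1.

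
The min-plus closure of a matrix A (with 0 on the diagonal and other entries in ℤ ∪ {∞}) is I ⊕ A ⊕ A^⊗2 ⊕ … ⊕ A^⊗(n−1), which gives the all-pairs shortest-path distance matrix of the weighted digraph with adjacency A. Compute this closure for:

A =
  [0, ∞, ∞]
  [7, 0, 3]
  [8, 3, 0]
Closure =
  [0, ∞, ∞]
  [7, 0, 3]
  [8, 3, 0]

This is the Floyd-Warshall all-pairs shortest-path computation. For each intermediate vertex k = 0, 1, …, 2, update dist[i][j] ← min(dist[i][j], dist[i][k] + dist[k][j]). The final matrix gives, for each (i, j), the minimum total weight of any directed path from i to j (possibly empty when i = j).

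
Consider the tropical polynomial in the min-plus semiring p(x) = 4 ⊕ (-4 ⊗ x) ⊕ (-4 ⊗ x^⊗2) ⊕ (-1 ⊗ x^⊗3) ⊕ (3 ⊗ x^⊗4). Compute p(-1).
p(-1) = -6

A tropical monomial a ⊗ x^⊗i evaluates to a + i · x. Evaluating each term at x = -1:
  Term 0 contributes 4 + 0 · -1 = 4
  Term 1 contributes -4 + 1 · -1 = -5
  Term 2 contributes -4 + 2 · -1 = -6
  Term 3 contributes -1 + 3 · -1 = -4
  Term 4 contributes 3 + 4 · -1 = -1
p(-1) = ⊕ of these = min[4, -5, -6, -4, -1] = -6.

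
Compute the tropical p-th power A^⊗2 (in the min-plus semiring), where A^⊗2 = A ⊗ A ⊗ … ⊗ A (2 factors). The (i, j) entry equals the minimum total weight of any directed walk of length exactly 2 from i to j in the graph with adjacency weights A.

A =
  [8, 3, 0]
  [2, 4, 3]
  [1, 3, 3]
A^⊗2 =
  [1, 3, 3]
  [4, 5, 2]
  [4, 4, 1]

Each entry (A^⊗2)_ij equals the minimum over all length-2 walks i = v_0 → v_1 → … → v_2 = j of Σ_t A[v_t][v_{t+1}]. For example, for (i, j) = (0, 2) we minimise over 3 possible intermediate vertex sequences; the minimum is 3, attained along the walk 0 → 2 → 2.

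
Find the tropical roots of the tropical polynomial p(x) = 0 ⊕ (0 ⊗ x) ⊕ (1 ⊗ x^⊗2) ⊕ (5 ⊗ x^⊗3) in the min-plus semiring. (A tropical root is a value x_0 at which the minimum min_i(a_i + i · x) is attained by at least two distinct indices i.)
Roots: {-4, -1, 0}

Each tropical root is a break point of the lower envelope of the lines y = a_i + i · x (there are 4 lines, with slopes 0, 1, ..., 3). Only the lines that attain the minimum somewhere contribute to roots; other lines are dominated. Here the surviving (envelope) indices are i = 3, i = 2, i = 1, i = 0.
Intersections between consecutive envelope lines give the roots: for adjacent envelope indices i < j the intersection is x = (a_i − a_j) / (j − i). Reading off the sorted break points: {-4, -1, 0}.
Verification: at each break x_0, at least two indices attain the minimum of min_i(a_i + i · x_0).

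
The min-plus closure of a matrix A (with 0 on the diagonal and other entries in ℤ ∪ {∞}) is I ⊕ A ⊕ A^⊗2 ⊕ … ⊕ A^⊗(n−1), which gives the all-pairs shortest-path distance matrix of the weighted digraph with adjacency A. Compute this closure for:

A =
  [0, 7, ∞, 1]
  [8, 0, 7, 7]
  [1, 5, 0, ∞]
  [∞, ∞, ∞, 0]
Closure =
  [0, 7, 14, 1]
  [8, 0, 7, 7]
  [1, 5, 0, 2]
  [∞, ∞, ∞, 0]

This is the Floyd-Warshall all-pairs shortest-path computation. For each intermediate vertex k = 0, 1, …, 3, update dist[i][j] ← min(dist[i][j], dist[i][k] + dist[k][j]). The final matrix gives, for each (i, j), the minimum total weight of any directed path from i to j (possibly empty when i = j).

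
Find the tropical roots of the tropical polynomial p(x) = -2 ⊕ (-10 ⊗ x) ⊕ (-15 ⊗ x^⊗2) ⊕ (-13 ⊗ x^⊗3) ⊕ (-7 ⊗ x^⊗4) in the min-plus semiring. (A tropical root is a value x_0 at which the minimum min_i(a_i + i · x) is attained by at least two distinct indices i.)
Roots: {-6, -2, 5, 8}

Each tropical root is a break point of the lower envelope of the lines y = a_i + i · x (there are 5 lines, with slopes 0, 1, ..., 4). Only the lines that attain the minimum somewhere contribute to roots; other lines are dominated. Here the surviving (envelope) indices are i = 4, i = 3, i = 2, i = 1, i = 0.
Intersections between consecutive envelope lines give the roots: for adjacent envelope indices i < j the intersection is x = (a_i − a_j) / (j − i). Reading off the sorted break points: {-6, -2, 5, 8}.
Verification: at each break x_0, at least two indices attain the minimum of min_i(a_i + i · x_0).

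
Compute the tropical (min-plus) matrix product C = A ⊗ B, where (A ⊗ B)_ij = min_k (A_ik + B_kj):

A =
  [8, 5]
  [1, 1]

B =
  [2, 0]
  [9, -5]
A ⊗ B =
  [10, 0]
  [3, -4]

Apply the min-plus product entry-by-entry:
  C[0][0] = min over k of (A[0][0] + B[0][0] = 8 + 2 = 10, A[0][1] + B[1][0] = 5 + 9 = 14) = 10 (attained at k = 0)
  C[0][1] = min over k of (A[0][0] + B[0][1] = 8 + 0 = 8, A[0][1] + B[1][1] = 5 + -5 = 0) = 0 (attained at k = 1)
  C[1][0] = min over k of (A[1][0] + B[0][0] = 1 + 2 = 3, A[1][1] + B[1][0] = 1 + 9 = 10) = 3 (attained at k = 0)
  C[1][1] = min over k of (A[1][0] + B[0][1] = 1 + 0 = 1, A[1][1] + B[1][1] = 1 + -5 = -4) = -4 (attained at k = 1)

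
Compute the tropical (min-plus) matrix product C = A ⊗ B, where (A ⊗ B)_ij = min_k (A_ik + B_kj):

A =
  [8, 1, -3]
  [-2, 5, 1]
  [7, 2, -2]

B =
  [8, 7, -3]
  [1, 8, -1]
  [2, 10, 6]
A ⊗ B =
  [-1, 7, 0]
  [3, 5, -5]
  [0, 8, 1]

Apply the min-plus product entry-by-entry:
  C[0][0] = min over k of (A[0][0] + B[0][0] = 8 + 8 = 16, A[0][1] + B[1][0] = 1 + 1 = 2, A[0][2] + B[2][0] = -3 + 2 = -1) = -1 (attained at k = 2)
  C[0][1] = min over k of (A[0][0] + B[0][1] = 8 + 7 = 15, A[0][1] + B[1][1] = 1 + 8 = 9, A[0][2] + B[2][1] = -3 + 10 = 7) = 7 (attained at k = 2)
  C[0][2] = min over k of (A[0][0] + B[0][2] = 8 + -3 = 5, A[0][1] + B[1][2] = 1 + -1 = 0, A[0][2] + B[2][2] = -3 + 6 = 3) = 0 (attained at k = 1)
  C[1][0] = min over k of (A[1][0] + B[0][0] = -2 + 8 = 6, A[1][1] + B[1][0] = 5 + 1 = 6, A[1][2] + B[2][0] = 1 + 2 = 3) = 3 (attained at k = 2)
  C[1][1] = min over k of (A[1][0] + B[0][1] = -2 + 7 = 5, A[1][1] + B[1][1] = 5 + 8 = 13, A[1][2] + B[2][1] = 1 + 10 = 11) = 5 (attained at k = 0)
  C[1][2] = min over k of (A[1][0] + B[0][2] = -2 + -3 = -5, A[1][1] + B[1][2] = 5 + -1 = 4, A[1][2] + B[2][2] = 1 + 6 = 7) = -5 (attained at k = 0)
  C[2][0] = min over k of (A[2][0] + B[0][0] = 7 + 8 = 15, A[2][1] + B[1][0] = 2 + 1 = 3, A[2][2] + B[2][0] = -2 + 2 = 0) = 0 (attained at k = 2)
  C[2][1] = min over k of (A[2][0] + B[0][1] = 7 + 7 = 14, A[2][1] + B[1][1] = 2 + 8 = 10, A[2][2] + B[2][1] = -2 + 10 = 8) = 8 (attained at k = 2)
  C[2][2] = min over k of (A[2][0] + B[0][2] = 7 + -3 = 4, A[2][1] + B[1][2] = 2 + -1 = 1, A[2][2] + B[2][2] = -2 + 6 = 4) = 1 (attained at k = 1)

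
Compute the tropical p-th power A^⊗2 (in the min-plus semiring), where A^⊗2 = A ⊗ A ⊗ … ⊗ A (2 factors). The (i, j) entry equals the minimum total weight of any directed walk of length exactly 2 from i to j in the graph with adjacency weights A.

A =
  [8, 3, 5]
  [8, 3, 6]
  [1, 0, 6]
A^⊗2 =
  [6, 5, 9]
  [7, 6, 9]
  [7, 3, 6]

Each entry (A^⊗2)_ij equals the minimum over all length-2 walks i = v_0 → v_1 → … → v_2 = j of Σ_t A[v_t][v_{t+1}]. For example, for (i, j) = (0, 2) we minimise over 3 possible intermediate vertex sequences; the minimum is 9, attained along the walk 0 → 1 → 2.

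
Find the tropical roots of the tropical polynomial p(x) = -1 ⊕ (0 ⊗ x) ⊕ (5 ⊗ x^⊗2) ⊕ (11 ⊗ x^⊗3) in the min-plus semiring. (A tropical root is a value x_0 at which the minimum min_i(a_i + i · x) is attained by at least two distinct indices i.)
Roots: {-6, -5, -1}

Each tropical root is a break point of the lower envelope of the lines y = a_i + i · x (there are 4 lines, with slopes 0, 1, ..., 3). Only the lines that attain the minimum somewhere contribute to roots; other lines are dominated. Here the surviving (envelope) indices are i = 3, i = 2, i = 1, i = 0.
Intersections between consecutive envelope lines give the roots: for adjacent envelope indices i < j the intersection is x = (a_i − a_j) / (j − i). Reading off the sorted break points: {-6, -5, -1}.
Verification: at each break x_0, at least two indices attain the minimum of min_i(a_i + i · x_0).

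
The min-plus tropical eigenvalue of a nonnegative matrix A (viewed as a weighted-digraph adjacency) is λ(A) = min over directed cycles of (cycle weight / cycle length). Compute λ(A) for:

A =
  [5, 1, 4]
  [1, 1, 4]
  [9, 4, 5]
λ(A) = 1

Enumerate directed cycles and compute their means (weight / length). Sample:
  cycle 0 → 0: weight = 5, length = 1, mean = 5/1 ≈ 5.000
  cycle 1 → 1: weight = 1, length = 1, mean = 1/1 ≈ 1.000
  cycle 2 → 2: weight = 5, length = 1, mean = 5/1 ≈ 5.000
  cycle 0 → 1 → 0: weight = 2, length = 2, mean = 2/2 ≈ 1.000
  cycle 0 → 2 → 0: weight = 13, length = 2, mean = 13/2 ≈ 6.500
  cycle 1 → 0 → 1: weight = 2, length = 2, mean = 2/2 ≈ 1.000
Minimum mean = 1.000, attained e.g. along the cycle 1 → 1 with weight 1 and length 1. So λ(A) = 1/1 = 1.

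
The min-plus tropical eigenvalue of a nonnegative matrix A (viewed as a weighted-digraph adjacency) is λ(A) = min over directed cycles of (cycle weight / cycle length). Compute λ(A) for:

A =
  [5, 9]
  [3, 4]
λ(A) = 4

Enumerate directed cycles and compute their means (weight / length). Sample:
  cycle 0 → 0: weight = 5, length = 1, mean = 5/1 ≈ 5.000
  cycle 1 → 1: weight = 4, length = 1, mean = 4/1 ≈ 4.000
  cycle 0 → 1 → 0: weight = 12, length = 2, mean = 12/2 ≈ 6.000
  cycle 1 → 0 → 1: weight = 12, length = 2, mean = 12/2 ≈ 6.000
Minimum mean = 4.000, attained e.g. along the cycle 1 → 1 with weight 4 and length 1. So λ(A) = 4/1 = 4.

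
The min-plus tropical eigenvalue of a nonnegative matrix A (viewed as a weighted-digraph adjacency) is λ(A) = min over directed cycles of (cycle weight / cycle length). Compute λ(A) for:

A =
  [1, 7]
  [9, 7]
λ(A) = 1

Enumerate directed cycles and compute their means (weight / length). Sample:
  cycle 0 → 0: weight = 1, length = 1, mean = 1/1 ≈ 1.000
  cycle 1 → 1: weight = 7, length = 1, mean = 7/1 ≈ 7.000
  cycle 0 → 1 → 0: weight = 16, length = 2, mean = 16/2 ≈ 8.000
  cycle 1 → 0 → 1: weight = 16, length = 2, mean = 16/2 ≈ 8.000
Minimum mean = 1.000, attained e.g. along the cycle 0 → 0 with weight 1 and length 1. So λ(A) = 1/1 = 1.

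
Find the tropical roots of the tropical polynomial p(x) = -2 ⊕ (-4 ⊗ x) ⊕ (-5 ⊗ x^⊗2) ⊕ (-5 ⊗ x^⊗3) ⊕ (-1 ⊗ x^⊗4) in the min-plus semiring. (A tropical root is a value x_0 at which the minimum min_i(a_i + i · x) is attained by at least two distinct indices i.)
Roots: {-4, 0, 1, 2}

Each tropical root is a break point of the lower envelope of the lines y = a_i + i · x (there are 5 lines, with slopes 0, 1, ..., 4). Only the lines that attain the minimum somewhere contribute to roots; other lines are dominated. Here the surviving (envelope) indices are i = 4, i = 3, i = 2, i = 1, i = 0.
Intersections between consecutive envelope lines give the roots: for adjacent envelope indices i < j the intersection is x = (a_i − a_j) / (j − i). Reading off the sorted break points: {-4, 0, 1, 2}.
Verification: at each break x_0, at least two indices attain the minimum of min_i(a_i + i · x_0).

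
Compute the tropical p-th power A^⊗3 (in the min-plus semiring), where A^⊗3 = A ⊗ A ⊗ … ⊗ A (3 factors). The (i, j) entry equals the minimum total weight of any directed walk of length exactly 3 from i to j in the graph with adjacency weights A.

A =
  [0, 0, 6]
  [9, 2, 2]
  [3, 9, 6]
A^⊗3 =
  [0, 0, 2]
  [5, 5, 6]
  [3, 3, 5]

Each entry (A^⊗3)_ij equals the minimum over all length-3 walks i = v_0 → v_1 → … → v_3 = j of Σ_t A[v_t][v_{t+1}]. For example, for (i, j) = (0, 2) we minimise over 9 possible intermediate vertex sequences; the minimum is 2, attained along the walk 0 → 0 → 1 → 2.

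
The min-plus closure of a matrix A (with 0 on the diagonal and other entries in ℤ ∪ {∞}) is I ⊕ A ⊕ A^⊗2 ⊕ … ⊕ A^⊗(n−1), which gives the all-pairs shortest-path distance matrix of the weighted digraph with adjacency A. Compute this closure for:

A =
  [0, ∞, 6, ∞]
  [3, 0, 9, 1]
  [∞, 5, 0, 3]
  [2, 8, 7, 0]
Closure =
  [0, 11, 6, 9]
  [3, 0, 8, 1]
  [5, 5, 0, 3]
  [2, 8, 7, 0]

This is the Floyd-Warshall all-pairs shortest-path computation. For each intermediate vertex k = 0, 1, …, 3, update dist[i][j] ← min(dist[i][j], dist[i][k] + dist[k][j]). The final matrix gives, for each (i, j), the minimum total weight of any directed path from i to j (possibly empty when i = j).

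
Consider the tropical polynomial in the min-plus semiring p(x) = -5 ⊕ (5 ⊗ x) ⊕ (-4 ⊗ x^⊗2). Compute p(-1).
p(-1) = -6

A tropical monomial a ⊗ x^⊗i evaluates to a + i · x. Evaluating each term at x = -1:
  Term 0 contributes -5 + 0 · -1 = -5
  Term 1 contributes 5 + 1 · -1 = 4
  Term 2 contributes -4 + 2 · -1 = -6
p(-1) = ⊕ of these = min[-5, 4, -6] = -6.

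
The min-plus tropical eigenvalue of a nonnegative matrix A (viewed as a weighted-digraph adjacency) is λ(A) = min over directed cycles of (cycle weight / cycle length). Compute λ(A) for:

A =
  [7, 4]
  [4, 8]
λ(A) = 4

Enumerate directed cycles and compute their means (weight / length). Sample:
  cycle 0 → 0: weight = 7, length = 1, mean = 7/1 ≈ 7.000
  cycle 1 → 1: weight = 8, length = 1, mean = 8/1 ≈ 8.000
  cycle 0 → 1 → 0: weight = 8, length = 2, mean = 8/2 ≈ 4.000
  cycle 1 → 0 → 1: weight = 8, length = 2, mean = 8/2 ≈ 4.000
Minimum mean = 4.000, attained e.g. along the cycle 0 → 1 → 0 with weight 8 and length 2. So λ(A) = 8/2 = 4.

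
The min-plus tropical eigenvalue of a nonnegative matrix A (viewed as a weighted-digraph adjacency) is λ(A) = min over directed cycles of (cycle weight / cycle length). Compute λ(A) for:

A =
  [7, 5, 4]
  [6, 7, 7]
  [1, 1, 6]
λ(A) = 5/2

Enumerate directed cycles and compute their means (weight / length). Sample:
  cycle 0 → 0: weight = 7, length = 1, mean = 7/1 ≈ 7.000
  cycle 1 → 1: weight = 7, length = 1, mean = 7/1 ≈ 7.000
  cycle 2 → 2: weight = 6, length = 1, mean = 6/1 ≈ 6.000
  cycle 0 → 1 → 0: weight = 11, length = 2, mean = 11/2 ≈ 5.500
  cycle 0 → 2 → 0: weight = 5, length = 2, mean = 5/2 ≈ 2.500
  cycle 1 → 0 → 1: weight = 11, length = 2, mean = 11/2 ≈ 5.500
Minimum mean = 2.500, attained e.g. along the cycle 0 → 2 → 0 with weight 5 and length 2. So λ(A) = 5/2 = 5/2.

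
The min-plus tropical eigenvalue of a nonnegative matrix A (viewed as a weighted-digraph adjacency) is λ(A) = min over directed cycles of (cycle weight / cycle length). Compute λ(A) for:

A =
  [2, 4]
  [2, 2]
λ(A) = 2

Enumerate directed cycles and compute their means (weight / length). Sample:
  cycle 0 → 0: weight = 2, length = 1, mean = 2/1 ≈ 2.000
  cycle 1 → 1: weight = 2, length = 1, mean = 2/1 ≈ 2.000
  cycle 0 → 1 → 0: weight = 6, length = 2, mean = 6/2 ≈ 3.000
  cycle 1 → 0 → 1: weight = 6, length = 2, mean = 6/2 ≈ 3.000
Minimum mean = 2.000, attained e.g. along the cycle 0 → 0 with weight 2 and length 1. So λ(A) = 2/1 = 2.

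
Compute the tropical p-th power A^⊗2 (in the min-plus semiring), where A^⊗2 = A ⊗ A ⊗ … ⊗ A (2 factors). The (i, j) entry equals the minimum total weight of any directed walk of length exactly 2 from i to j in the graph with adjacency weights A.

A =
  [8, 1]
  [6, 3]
A^⊗2 =
  [7, 4]
  [9, 6]

Each entry (A^⊗2)_ij equals the minimum over all length-2 walks i = v_0 → v_1 → … → v_2 = j of Σ_t A[v_t][v_{t+1}]. For example, for (i, j) = (0, 1) we minimise over 2 possible intermediate vertex sequences; the minimum is 4, attained along the walk 0 → 1 → 1.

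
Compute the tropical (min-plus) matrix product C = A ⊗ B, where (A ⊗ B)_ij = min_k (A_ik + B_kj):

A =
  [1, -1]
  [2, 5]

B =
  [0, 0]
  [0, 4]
A ⊗ B =
  [-1, 1]
  [2, 2]

Apply the min-plus product entry-by-entry:
  C[0][0] = min over k of (A[0][0] + B[0][0] = 1 + 0 = 1, A[0][1] + B[1][0] = -1 + 0 = -1) = -1 (attained at k = 1)
  C[0][1] = min over k of (A[0][0] + B[0][1] = 1 + 0 = 1, A[0][1] + B[1][1] = -1 + 4 = 3) = 1 (attained at k = 0)
  C[1][0] = min over k of (A[1][0] + B[0][0] = 2 + 0 = 2, A[1][1] + B[1][0] = 5 + 0 = 5) = 2 (attained at k = 0)
  C[1][1] = min over k of (A[1][0] + B[0][1] = 2 + 0 = 2, A[1][1] + B[1][1] = 5 + 4 = 9) = 2 (attained at k = 0)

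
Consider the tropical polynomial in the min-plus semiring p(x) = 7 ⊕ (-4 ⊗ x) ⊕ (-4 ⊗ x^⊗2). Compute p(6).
p(6) = 2

A tropical monomial a ⊗ x^⊗i evaluates to a + i · x. Evaluating each term at x = 6:
  Term 0 contributes 7 + 0 · 6 = 7
  Term 1 contributes -4 + 1 · 6 = 2
  Term 2 contributes -4 + 2 · 6 = 8
p(6) = ⊕ of these = min[7, 2, 8] = 2.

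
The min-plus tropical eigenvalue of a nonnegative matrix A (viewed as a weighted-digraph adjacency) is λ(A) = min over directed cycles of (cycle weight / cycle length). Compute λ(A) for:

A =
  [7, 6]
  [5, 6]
λ(A) = 11/2

Enumerate directed cycles and compute their means (weight / length). Sample:
  cycle 0 → 0: weight = 7, length = 1, mean = 7/1 ≈ 7.000
  cycle 1 → 1: weight = 6, length = 1, mean = 6/1 ≈ 6.000
  cycle 0 → 1 → 0: weight = 11, length = 2, mean = 11/2 ≈ 5.500
  cycle 1 → 0 → 1: weight = 11, length = 2, mean = 11/2 ≈ 5.500
Minimum mean = 5.500, attained e.g. along the cycle 0 → 1 → 0 with weight 11 and length 2. So λ(A) = 11/2 = 11/2.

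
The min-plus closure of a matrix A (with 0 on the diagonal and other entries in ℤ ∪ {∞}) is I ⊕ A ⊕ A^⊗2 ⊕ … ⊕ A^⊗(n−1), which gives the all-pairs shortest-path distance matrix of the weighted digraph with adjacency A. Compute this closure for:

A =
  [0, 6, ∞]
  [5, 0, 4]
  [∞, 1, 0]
Closure =
  [0, 6, 10]
  [5, 0, 4]
  [6, 1, 0]

This is the Floyd-Warshall all-pairs shortest-path computation. For each intermediate vertex k = 0, 1, …, 2, update dist[i][j] ← min(dist[i][j], dist[i][k] + dist[k][j]). The final matrix gives, for each (i, j), the minimum total weight of any directed path from i to j (possibly empty when i = j).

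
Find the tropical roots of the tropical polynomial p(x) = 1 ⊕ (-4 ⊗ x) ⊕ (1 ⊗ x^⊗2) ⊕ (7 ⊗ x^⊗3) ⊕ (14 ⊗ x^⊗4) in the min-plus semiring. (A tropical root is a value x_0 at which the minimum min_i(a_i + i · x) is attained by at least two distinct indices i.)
Roots: {-7, -6, -5, 5}

Each tropical root is a break point of the lower envelope of the lines y = a_i + i · x (there are 5 lines, with slopes 0, 1, ..., 4). Only the lines that attain the minimum somewhere contribute to roots; other lines are dominated. Here the surviving (envelope) indices are i = 4, i = 3, i = 2, i = 1, i = 0.
Intersections between consecutive envelope lines give the roots: for adjacent envelope indices i < j the intersection is x = (a_i − a_j) / (j − i). Reading off the sorted break points: {-7, -6, -5, 5}.
Verification: at each break x_0, at least two indices attain the minimum of min_i(a_i + i · x_0).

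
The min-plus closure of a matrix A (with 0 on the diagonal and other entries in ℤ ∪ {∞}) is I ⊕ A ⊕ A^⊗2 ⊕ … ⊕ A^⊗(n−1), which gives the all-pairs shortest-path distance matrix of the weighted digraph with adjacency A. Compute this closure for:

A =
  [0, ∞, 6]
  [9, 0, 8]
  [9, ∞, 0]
Closure =
  [0, ∞, 6]
  [9, 0, 8]
  [9, ∞, 0]

This is the Floyd-Warshall all-pairs shortest-path computation. For each intermediate vertex k = 0, 1, …, 2, update dist[i][j] ← min(dist[i][j], dist[i][k] + dist[k][j]). The final matrix gives, for each (i, j), the minimum total weight of any directed path from i to j (possibly empty when i = j).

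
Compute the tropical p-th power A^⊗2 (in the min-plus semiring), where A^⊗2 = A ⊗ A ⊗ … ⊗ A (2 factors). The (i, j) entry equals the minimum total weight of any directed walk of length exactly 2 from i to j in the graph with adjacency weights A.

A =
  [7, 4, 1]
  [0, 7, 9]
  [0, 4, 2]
A^⊗2 =
  [1, 5, 3]
  [7, 4, 1]
  [2, 4, 1]

Each entry (A^⊗2)_ij equals the minimum over all length-2 walks i = v_0 → v_1 → … → v_2 = j of Σ_t A[v_t][v_{t+1}]. For example, for (i, j) = (0, 2) we minimise over 3 possible intermediate vertex sequences; the minimum is 3, attained along the walk 0 → 2 → 2.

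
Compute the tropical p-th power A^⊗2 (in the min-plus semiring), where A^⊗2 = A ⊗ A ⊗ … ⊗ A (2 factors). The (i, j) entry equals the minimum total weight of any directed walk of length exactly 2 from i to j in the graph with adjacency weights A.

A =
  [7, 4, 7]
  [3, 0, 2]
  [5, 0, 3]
A^⊗2 =
  [7, 4, 6]
  [3, 0, 2]
  [3, 0, 2]

Each entry (A^⊗2)_ij equals the minimum over all length-2 walks i = v_0 → v_1 → … → v_2 = j of Σ_t A[v_t][v_{t+1}]. For example, for (i, j) = (0, 2) we minimise over 3 possible intermediate vertex sequences; the minimum is 6, attained along the walk 0 → 1 → 2.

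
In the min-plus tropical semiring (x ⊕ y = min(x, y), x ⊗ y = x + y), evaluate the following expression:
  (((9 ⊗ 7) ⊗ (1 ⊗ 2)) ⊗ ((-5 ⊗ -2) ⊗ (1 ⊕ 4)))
(((9 ⊗ 7) ⊗ (1 ⊗ 2)) ⊗ ((-5 ⊗ -2) ⊗ (1 ⊕ 4))) = 13

Expand innermost to outermost. Recall ⊕ takes the minimum of its arguments and ⊗ takes their sum. Working out the expression (((9 ⊗ 7) ⊗ (1 ⊗ 2)) ⊗ ((-5 ⊗ -2) ⊗ (1 ⊕ 4))) gives 13.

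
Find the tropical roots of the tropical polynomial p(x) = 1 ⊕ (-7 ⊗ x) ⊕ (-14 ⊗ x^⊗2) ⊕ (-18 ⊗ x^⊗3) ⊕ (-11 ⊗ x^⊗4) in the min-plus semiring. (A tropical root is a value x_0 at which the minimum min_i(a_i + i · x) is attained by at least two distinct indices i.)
Roots: {-7, 4, 7, 8}

Each tropical root is a break point of the lower envelope of the lines y = a_i + i · x (there are 5 lines, with slopes 0, 1, ..., 4). Only the lines that attain the minimum somewhere contribute to roots; other lines are dominated. Here the surviving (envelope) indices are i = 4, i = 3, i = 2, i = 1, i = 0.
Intersections between consecutive envelope lines give the roots: for adjacent envelope indices i < j the intersection is x = (a_i − a_j) / (j − i). Reading off the sorted break points: {-7, 4, 7, 8}.
Verification: at each break x_0, at least two indices attain the minimum of min_i(a_i + i · x_0).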